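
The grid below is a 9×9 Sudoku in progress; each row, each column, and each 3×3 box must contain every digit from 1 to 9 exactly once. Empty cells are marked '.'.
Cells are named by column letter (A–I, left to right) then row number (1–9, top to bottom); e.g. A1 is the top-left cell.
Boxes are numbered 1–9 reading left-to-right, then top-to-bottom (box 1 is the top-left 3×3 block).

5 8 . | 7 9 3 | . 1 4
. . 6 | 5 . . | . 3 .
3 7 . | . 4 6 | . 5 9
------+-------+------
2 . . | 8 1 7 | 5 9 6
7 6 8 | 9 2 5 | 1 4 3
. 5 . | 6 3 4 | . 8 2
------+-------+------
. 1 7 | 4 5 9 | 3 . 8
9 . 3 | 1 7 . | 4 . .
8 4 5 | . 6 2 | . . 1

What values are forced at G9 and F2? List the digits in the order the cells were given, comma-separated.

For G9:
  Consider where 9 can go in column G.
  G1 is out (row 1 already has a 9).
  G2 is out (box 3 already has a 9).
  G3 is out (row 3 already has a 9).
  G6 is out (box 6 already has a 9).
  So the only cell in column G that can hold 9 is G9.
  So G9 = 9.
For F2:
  Consider where 1 can go in box 2.
  E2 is out (column E already has a 1).
  D3 is out (column D already has a 1).
  So the only cell in box 2 that can hold 1 is F2.
  So F2 = 1.

9,1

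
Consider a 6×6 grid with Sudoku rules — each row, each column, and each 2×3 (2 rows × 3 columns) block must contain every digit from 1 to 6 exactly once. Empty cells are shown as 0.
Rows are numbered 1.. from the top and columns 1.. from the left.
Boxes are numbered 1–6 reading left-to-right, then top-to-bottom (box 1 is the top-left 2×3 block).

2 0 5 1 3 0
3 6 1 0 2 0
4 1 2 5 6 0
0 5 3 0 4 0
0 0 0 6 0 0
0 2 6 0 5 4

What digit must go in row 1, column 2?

Row 1 already contains {1, 2, 3, 5}.
Column 2 already contains {1, 2, 5, 6}.
Its 2×3 block (box 1) already contains {1, 2, 3, 5, 6}.
The only value from 1–6 not eliminated is 4, so row 1, column 2 = 4.

4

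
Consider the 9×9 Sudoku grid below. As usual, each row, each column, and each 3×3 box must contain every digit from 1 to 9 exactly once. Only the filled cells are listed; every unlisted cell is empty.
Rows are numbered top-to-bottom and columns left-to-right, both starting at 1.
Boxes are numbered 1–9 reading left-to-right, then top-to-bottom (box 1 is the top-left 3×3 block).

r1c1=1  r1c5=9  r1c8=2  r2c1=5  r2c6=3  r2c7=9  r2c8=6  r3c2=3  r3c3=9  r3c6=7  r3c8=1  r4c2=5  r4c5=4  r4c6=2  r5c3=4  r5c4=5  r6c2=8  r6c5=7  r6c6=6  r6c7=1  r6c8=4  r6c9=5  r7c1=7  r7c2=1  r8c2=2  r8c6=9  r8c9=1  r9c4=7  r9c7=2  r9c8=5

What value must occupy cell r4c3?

1

Cell r4c3 itself could take any of {1, 3, 6, 7} by direct elimination.
Consider where 1 can go in box 4.
r4c1 is out (column 1 already has a 1).
r5c1 is out (column 1 already has a 1).
r5c2 is out (column 2 already has a 1).
r6c1 is out (row 6 already has a 1).
r6c3 is out (row 6 already has a 1).
So the only cell in box 4 that can hold 1 is r4c3.
Therefore r4c3 = 1.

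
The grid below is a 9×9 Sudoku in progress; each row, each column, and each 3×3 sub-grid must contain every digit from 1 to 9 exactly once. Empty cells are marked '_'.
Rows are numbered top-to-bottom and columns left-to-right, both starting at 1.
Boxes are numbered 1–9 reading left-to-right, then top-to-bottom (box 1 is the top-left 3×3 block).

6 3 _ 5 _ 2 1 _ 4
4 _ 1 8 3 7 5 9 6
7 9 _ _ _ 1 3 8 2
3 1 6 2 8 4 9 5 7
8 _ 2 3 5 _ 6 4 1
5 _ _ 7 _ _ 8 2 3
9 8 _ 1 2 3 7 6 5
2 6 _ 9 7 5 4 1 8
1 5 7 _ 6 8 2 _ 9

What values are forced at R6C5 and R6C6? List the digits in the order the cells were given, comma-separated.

For R6C5:
  Consider where 1 can go in column 5.
  R1C5 is out (row 1 already has a 1).
  R3C5 is out (row 3 already has a 1).
  So the only cell in column 5 that can hold 1 is R6C5.
  So R6C5 = 1.
For R6C6:
  Consider where 6 can go in box 5.
  R5C6 is out (row 5 already has a 6).
  R6C5 is out (column 5 already has a 6).
  So the only cell in box 5 that can hold 6 is R6C6.
  So R6C6 = 6.

1,6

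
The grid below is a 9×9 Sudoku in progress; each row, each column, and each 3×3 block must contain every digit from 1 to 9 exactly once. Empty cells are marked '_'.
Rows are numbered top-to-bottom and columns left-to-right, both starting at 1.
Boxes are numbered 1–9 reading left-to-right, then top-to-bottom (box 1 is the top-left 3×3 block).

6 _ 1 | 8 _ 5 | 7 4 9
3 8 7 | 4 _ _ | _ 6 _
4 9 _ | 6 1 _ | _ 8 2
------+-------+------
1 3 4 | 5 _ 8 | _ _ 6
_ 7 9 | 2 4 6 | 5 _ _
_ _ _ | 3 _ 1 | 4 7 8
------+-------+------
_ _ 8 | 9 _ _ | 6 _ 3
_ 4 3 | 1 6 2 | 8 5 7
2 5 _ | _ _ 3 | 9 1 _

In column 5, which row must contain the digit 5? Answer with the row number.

7

Consider where 5 can go in column 5.
r1c5 is out (row 1 already has a 5).
r2c5 is out (box 2 already has a 5).
r4c5 is out (row 4 already has a 5).
r6c5 is out (box 5 already has a 5).
r9c5 is out (row 9 already has a 5).
So the only cell in column 5 that can hold 5 is r7c5.
That is row 7.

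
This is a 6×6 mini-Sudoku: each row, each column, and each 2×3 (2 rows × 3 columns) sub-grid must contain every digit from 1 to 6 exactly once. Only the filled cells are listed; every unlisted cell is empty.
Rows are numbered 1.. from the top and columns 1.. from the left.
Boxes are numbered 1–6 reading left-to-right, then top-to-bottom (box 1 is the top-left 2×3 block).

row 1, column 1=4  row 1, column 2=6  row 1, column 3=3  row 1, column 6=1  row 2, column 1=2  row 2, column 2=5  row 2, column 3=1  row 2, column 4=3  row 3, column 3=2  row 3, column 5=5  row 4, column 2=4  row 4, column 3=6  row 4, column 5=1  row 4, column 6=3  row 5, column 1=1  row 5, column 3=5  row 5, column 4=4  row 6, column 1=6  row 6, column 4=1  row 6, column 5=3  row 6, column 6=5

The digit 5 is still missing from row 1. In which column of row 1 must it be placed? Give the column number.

4

Consider where 5 can go in row 1.
row 1, column 5 is out (column 5 already has a 5).
So the only cell in row 1 that can hold 5 is row 1, column 4.
That is column 4.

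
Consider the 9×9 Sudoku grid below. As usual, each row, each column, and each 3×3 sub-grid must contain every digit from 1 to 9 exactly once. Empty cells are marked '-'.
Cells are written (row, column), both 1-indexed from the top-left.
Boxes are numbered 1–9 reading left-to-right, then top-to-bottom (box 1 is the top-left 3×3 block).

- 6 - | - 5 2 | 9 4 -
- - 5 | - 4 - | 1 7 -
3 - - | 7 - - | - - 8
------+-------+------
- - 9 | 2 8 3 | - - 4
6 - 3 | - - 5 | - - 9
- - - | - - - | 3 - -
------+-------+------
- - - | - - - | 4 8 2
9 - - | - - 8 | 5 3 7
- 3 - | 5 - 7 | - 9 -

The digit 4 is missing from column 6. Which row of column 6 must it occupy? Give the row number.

6

Consider where 4 can go in column 6.
(2,6) is out (row 2 already has a 4).
(3,6) is out (box 2 already has a 4).
(7,6) is out (row 7 already has a 4).
So the only cell in column 6 that can hold 4 is (6,6).
That is row 6.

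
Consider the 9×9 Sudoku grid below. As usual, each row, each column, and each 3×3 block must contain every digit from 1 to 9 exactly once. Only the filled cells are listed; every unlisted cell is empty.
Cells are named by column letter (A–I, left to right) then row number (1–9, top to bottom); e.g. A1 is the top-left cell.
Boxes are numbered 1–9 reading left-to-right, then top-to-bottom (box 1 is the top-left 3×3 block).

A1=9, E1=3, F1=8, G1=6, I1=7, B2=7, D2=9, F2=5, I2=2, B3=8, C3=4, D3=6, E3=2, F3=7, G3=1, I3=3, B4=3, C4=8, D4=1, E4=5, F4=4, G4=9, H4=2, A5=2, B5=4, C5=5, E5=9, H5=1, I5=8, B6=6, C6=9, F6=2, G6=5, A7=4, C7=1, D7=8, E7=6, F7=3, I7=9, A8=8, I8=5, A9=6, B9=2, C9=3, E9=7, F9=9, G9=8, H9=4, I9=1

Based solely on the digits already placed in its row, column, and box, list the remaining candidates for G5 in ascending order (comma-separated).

Row 5 already contains {1, 2, 4, 5, 8, 9}.
Column G already contains {1, 5, 6, 8, 9}.
Its 3×3 block (box 6) already contains {1, 2, 5, 8, 9}.
Removing those from 1–9 leaves {3, 7} as the candidates for G5.

3,7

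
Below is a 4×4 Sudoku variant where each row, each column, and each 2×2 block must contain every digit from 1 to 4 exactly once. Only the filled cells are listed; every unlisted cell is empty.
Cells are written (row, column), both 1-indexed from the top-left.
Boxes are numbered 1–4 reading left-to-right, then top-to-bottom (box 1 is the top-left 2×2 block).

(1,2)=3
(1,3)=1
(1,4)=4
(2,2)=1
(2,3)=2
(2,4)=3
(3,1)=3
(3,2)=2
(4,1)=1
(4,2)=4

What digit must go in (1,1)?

Row 1 already contains {1, 3, 4}.
Column 1 already contains {1, 3}.
Its 2×2 block (box 1) already contains {1, 3}.
The only value from 1–4 not eliminated is 2, so (1,1) = 2.

2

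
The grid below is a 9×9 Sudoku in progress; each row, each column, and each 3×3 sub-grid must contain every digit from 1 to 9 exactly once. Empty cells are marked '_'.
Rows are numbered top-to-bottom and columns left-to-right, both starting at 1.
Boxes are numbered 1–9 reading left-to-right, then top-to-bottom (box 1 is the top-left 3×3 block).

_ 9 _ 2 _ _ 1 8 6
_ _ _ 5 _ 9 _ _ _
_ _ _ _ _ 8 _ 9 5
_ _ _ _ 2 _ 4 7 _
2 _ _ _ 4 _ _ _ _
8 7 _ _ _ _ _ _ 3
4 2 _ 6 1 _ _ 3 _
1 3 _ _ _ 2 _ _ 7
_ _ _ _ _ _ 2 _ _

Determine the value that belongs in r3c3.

2

Cell r3c3 itself could take any of {1, 2, 3, 4, 6, 7} by direct elimination.
Consider where 2 can go in row 3.
r3c1 is out (column 1 already has a 2).
r3c2 is out (column 2 already has a 2).
r3c4 is out (column 4 already has a 2).
r3c5 is out (column 5 already has a 2).
r3c7 is out (column 7 already has a 2).
So the only cell in row 3 that can hold 2 is r3c3.
Therefore r3c3 = 2.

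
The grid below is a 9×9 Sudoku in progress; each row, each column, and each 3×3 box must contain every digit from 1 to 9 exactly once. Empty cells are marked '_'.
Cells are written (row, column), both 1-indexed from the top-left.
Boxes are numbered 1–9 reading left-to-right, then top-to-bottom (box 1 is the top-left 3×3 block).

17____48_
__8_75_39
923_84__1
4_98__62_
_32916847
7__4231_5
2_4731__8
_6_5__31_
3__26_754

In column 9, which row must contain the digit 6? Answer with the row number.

1

Consider where 6 can go in column 9.
(4,9) is out (row 4 already has a 6).
(8,9) is out (row 8 already has a 6).
So the only cell in column 9 that can hold 6 is (1,9).
That is row 1.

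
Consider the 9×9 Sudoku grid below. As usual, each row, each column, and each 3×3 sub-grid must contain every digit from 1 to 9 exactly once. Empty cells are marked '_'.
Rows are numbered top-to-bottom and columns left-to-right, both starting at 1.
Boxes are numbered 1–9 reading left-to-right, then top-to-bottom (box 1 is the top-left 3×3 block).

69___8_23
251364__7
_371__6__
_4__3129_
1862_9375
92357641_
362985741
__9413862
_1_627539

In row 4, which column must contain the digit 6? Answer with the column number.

9

Consider where 6 can go in row 4.
r4c1 is out (column 1 already has a 6).
r4c3 is out (column 3 already has a 6).
r4c4 is out (column 4 already has a 6).
So the only cell in row 4 that can hold 6 is r4c9.
That is column 9.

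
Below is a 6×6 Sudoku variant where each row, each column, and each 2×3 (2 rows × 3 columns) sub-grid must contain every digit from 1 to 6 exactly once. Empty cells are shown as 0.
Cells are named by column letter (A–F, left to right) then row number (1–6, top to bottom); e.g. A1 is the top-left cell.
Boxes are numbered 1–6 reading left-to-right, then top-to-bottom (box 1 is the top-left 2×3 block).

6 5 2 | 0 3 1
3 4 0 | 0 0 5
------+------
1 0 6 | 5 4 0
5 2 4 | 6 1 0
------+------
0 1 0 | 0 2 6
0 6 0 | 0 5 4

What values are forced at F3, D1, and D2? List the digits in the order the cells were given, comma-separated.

For F3:
  Consider where 2 can go in row 3.
  B3 is out (column B already has a 2).
  So the only cell in row 3 that can hold 2 is F3.
  So F3 = 2.
For D1:
  Row 1 already contains {1, 2, 3, 5, 6}.
  Column D already contains {5, 6}.
  Its 2×3 block (box 2) already contains {1, 3, 5}.
  The only value from 1–6 not eliminated is 4, so D1 = 4.
For D2:
  Row 2 already contains {3, 4, 5}.
  Column D already contains {5, 6}.
  Its 2×3 block (box 2) already contains {1, 3, 5}.
  The only value from 1–6 not eliminated is 2, so D2 = 2.

2,4,2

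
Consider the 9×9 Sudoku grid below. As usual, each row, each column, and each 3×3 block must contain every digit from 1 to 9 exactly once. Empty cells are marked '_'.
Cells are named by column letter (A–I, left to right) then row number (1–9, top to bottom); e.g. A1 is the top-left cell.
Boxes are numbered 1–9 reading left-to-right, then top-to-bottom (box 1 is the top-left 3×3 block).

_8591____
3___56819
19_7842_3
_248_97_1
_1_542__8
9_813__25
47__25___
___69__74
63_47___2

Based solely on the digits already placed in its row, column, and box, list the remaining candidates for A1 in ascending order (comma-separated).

Row 1 already contains {1, 5, 8, 9}.
Column A already contains {1, 3, 4, 6, 9}.
Its 3×3 block (box 1) already contains {1, 3, 5, 8, 9}.
Removing those from 1–9 leaves {2, 7} as the candidates for A1.

2,7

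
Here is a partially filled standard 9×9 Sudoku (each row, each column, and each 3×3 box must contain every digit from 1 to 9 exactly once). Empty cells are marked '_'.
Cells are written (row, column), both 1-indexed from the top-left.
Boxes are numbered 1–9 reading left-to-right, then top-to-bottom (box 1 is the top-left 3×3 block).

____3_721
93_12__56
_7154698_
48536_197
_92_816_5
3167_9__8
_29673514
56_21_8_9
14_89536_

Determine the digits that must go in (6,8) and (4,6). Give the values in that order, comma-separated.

4,2

For (6,8):
  Row 6 already contains {1, 3, 6, 7, 8, 9}.
  Column 8 already contains {1, 2, 5, 6, 8, 9}.
  Its 3×3 block (box 6) already contains {1, 5, 6, 7, 8, 9}.
  The only value from 1–9 not eliminated is 4, so (6,8) = 4.
For (4,6):
  Row 4 already contains {1, 3, 4, 5, 6, 7, 8, 9}.
  Column 6 already contains {1, 3, 5, 6, 9}.
  Its 3×3 block (box 5) already contains {1, 3, 6, 7, 8, 9}.
  The only value from 1–9 not eliminated is 2, so (4,6) = 2.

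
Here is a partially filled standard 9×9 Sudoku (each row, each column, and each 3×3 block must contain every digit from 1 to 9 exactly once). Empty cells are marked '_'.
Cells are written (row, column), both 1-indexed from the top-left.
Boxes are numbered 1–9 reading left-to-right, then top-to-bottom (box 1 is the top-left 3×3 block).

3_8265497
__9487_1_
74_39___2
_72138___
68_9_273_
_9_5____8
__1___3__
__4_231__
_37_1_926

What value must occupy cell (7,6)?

9

Cell (7,6) itself could take any of {4, 6, 9} by direct elimination.
Consider where 9 can go in box 8.
(7,4) is out (column 4 already has a 9).
(7,5) is out (column 5 already has a 9).
(8,4) is out (column 4 already has a 9).
(9,4) is out (row 9 already has a 9).
(9,6) is out (row 9 already has a 9).
So the only cell in box 8 that can hold 9 is (7,6).
Therefore (7,6) = 9.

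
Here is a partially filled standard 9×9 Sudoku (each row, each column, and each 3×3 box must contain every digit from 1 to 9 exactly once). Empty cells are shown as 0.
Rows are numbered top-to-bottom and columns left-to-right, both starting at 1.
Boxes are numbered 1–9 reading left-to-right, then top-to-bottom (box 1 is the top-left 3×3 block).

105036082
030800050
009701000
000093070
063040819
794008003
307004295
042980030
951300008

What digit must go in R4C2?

1

Cell R4C2 itself could take any of {1, 2, 8} by direct elimination.
Consider where 1 can go in box 4.
R4C1 is out (column 1 already has a 1).
R4C3 is out (column 3 already has a 1).
R5C1 is out (row 5 already has a 1).
So the only cell in box 4 that can hold 1 is R4C2.
Therefore R4C2 = 1.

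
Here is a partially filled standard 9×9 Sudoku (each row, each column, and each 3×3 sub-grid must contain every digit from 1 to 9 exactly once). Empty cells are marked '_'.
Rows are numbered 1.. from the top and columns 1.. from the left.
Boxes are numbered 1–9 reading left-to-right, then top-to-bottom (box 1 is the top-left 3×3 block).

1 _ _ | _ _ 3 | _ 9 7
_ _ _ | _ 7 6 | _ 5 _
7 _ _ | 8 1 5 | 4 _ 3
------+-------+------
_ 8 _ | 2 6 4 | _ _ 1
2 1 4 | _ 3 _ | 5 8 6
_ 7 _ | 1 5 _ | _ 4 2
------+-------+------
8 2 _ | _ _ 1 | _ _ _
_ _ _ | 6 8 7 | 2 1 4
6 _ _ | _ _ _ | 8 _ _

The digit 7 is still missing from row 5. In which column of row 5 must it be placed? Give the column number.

4

Consider where 7 can go in row 5.
row 5, column 6 is out (column 6 already has a 7).
So the only cell in row 5 that can hold 7 is row 5, column 4.
That is column 4.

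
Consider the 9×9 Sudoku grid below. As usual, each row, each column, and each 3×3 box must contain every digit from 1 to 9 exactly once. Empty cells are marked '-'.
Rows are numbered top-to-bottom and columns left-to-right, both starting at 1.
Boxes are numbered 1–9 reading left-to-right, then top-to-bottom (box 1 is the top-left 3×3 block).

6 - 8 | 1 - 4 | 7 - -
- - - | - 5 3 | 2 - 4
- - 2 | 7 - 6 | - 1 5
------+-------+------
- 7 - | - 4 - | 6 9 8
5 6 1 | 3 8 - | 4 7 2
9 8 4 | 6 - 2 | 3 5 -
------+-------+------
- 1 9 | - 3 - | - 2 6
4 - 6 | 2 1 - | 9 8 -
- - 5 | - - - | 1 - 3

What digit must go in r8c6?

Cell r8c6 itself could take any of {5, 7} by direct elimination.
Consider where 5 can go in row 8.
r8c2 is out (box 7 already has a 5).
r8c9 is out (column 9 already has a 5).
So the only cell in row 8 that can hold 5 is r8c6.
Therefore r8c6 = 5.

5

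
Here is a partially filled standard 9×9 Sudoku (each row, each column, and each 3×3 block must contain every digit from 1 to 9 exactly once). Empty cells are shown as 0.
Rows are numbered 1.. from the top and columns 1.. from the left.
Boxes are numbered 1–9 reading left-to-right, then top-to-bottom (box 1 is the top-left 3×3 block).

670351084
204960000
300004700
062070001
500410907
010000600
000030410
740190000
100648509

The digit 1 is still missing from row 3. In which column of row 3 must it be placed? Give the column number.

3

Consider where 1 can go in row 3.
row 3, column 2 is out (column 2 already has a 1).
row 3, column 4 is out (column 4 already has a 1).
row 3, column 5 is out (column 5 already has a 1).
row 3, column 8 is out (column 8 already has a 1).
row 3, column 9 is out (column 9 already has a 1).
So the only cell in row 3 that can hold 1 is row 3, column 3.
That is column 3.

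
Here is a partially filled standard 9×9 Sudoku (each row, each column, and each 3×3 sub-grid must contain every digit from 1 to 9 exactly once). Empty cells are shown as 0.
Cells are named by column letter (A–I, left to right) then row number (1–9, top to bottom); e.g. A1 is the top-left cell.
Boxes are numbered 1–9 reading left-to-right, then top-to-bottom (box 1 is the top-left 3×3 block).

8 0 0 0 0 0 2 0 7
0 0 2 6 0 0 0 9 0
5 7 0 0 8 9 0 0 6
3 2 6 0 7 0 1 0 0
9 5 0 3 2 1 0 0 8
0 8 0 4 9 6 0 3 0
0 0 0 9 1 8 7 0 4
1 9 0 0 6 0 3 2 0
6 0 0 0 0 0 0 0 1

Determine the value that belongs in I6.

Cell I6 itself could take any of {2, 5} by direct elimination.
Consider where 2 can go in box 6.
H4 is out (row 4 already has a 2).
I4 is out (row 4 already has a 2).
G5 is out (row 5 already has a 2).
H5 is out (row 5 already has a 2).
G6 is out (column G already has a 2).
So the only cell in box 6 that can hold 2 is I6.
Therefore I6 = 2.

2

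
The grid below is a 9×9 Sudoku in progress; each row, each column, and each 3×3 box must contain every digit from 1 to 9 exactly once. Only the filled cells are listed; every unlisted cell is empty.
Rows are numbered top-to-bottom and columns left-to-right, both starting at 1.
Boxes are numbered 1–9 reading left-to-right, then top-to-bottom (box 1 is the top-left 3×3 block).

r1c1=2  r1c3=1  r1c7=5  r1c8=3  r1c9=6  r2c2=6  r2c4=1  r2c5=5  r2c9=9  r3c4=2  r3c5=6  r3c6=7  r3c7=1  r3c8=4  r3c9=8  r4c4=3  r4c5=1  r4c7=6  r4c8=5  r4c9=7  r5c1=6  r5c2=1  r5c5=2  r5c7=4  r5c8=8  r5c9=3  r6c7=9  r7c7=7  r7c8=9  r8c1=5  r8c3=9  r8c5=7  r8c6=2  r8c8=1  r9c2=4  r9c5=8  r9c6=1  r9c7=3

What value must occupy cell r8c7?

8

Row 8 already contains {1, 2, 5, 7, 9}.
Column 7 already contains {1, 3, 4, 5, 6, 7, 9}.
Its 3×3 block (box 9) already contains {1, 3, 7, 9}.
The only value from 1–9 not eliminated is 8, so r8c7 = 8.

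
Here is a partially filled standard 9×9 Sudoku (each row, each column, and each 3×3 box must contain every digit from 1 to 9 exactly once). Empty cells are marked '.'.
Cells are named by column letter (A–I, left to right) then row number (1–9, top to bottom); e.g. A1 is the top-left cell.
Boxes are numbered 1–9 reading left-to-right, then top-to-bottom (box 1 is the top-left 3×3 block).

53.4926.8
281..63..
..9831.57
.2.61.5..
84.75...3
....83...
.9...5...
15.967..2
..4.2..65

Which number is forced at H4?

8

Cell H4 itself could take any of {4, 7, 8, 9} by direct elimination.
Consider where 8 can go in row 4.
A4 is out (column A already has a 8).
C4 is out (box 4 already has a 8).
F4 is out (box 5 already has a 8).
I4 is out (column I already has a 8).
So the only cell in row 4 that can hold 8 is H4.
Therefore H4 = 8.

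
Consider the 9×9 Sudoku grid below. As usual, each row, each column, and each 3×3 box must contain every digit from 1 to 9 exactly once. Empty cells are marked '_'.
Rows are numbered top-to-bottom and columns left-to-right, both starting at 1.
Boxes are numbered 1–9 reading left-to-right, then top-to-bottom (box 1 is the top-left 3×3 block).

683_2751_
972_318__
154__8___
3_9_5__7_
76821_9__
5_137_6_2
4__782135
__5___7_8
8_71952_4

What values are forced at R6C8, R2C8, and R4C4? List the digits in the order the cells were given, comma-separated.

8,4,8

For R6C8:
  Consider where 8 can go in column 8.
  R2C8 is out (row 2 already has a 8).
  R3C8 is out (row 3 already has a 8).
  R5C8 is out (row 5 already has a 8).
  R8C8 is out (row 8 already has a 8).
  R9C8 is out (row 9 already has a 8).
  So the only cell in column 8 that can hold 8 is R6C8.
  So R6C8 = 8.
For R2C8:
  Consider where 4 can go in box 3.
  R1C9 is out (column 9 already has a 4).
  R2C9 is out (column 9 already has a 4).
  R3C7 is out (row 3 already has a 4).
  R3C8 is out (row 3 already has a 4).
  R3C9 is out (row 3 already has a 4).
  So the only cell in box 3 that can hold 4 is R2C8.
  So R2C8 = 4.
For R4C4:
  Consider where 8 can go in column 4.
  R1C4 is out (row 1 already has a 8).
  R2C4 is out (row 2 already has a 8).
  R3C4 is out (row 3 already has a 8).
  R8C4 is out (row 8 already has a 8).
  So the only cell in column 4 that can hold 8 is R4C4.
  So R4C4 = 8.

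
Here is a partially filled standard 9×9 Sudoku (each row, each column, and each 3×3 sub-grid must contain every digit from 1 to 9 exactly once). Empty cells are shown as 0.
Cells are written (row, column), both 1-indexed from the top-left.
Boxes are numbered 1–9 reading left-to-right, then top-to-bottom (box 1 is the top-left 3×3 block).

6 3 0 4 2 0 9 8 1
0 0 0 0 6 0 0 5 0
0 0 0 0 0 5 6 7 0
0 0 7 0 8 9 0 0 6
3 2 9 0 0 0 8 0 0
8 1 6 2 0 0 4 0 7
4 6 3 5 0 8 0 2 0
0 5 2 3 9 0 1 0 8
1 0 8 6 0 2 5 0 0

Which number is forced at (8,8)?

Cell (8,8) itself could take any of {4, 6} by direct elimination.
Consider where 6 can go in row 8.
(8,1) is out (column 1 already has a 6).
(8,6) is out (box 8 already has a 6).
So the only cell in row 8 that can hold 6 is (8,8).
Therefore (8,8) = 6.

6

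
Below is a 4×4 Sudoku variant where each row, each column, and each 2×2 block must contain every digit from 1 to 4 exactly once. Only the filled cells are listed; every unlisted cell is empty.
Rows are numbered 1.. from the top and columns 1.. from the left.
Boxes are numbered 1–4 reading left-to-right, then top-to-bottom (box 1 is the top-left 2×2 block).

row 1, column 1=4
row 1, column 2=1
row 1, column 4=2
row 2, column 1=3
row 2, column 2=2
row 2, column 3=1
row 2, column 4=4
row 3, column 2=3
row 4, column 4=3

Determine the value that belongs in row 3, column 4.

Row 3 already contains {3}.
Column 4 already contains {2, 3, 4}.
Its 2×2 block (box 4) already contains {3}.
The only value from 1–4 not eliminated is 1, so row 3, column 4 = 1.

1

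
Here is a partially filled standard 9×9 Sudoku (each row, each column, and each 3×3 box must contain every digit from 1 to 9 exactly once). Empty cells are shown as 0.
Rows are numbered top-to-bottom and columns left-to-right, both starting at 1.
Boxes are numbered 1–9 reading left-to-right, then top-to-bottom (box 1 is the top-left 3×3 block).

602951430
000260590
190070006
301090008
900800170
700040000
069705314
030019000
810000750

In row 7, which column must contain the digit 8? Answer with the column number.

5

Consider where 8 can go in row 7.
R7C1 is out (column 1 already has a 8).
So the only cell in row 7 that can hold 8 is R7C5.
That is column 5.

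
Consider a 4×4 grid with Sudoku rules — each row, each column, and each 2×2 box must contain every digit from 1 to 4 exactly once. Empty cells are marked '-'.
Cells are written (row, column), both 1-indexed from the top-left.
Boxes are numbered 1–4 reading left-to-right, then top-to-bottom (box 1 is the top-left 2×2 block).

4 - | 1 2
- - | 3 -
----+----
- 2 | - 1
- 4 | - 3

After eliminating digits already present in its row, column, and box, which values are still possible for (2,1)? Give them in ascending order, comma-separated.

1,2

Row 2 already contains {3}.
Column 1 already contains {4}.
Its 2×2 block (box 1) already contains {4}.
Removing those from 1–4 leaves {1, 2} as the candidates for (2,1).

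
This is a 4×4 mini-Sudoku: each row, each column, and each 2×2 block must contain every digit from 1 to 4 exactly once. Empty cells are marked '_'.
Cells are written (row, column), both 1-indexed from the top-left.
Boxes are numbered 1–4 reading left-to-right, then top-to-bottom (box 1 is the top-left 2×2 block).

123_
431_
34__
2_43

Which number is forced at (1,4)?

4

Row 1 already contains {1, 2, 3}.
Column 4 already contains {3}.
Its 2×2 block (box 2) already contains {1, 3}.
The only value from 1–4 not eliminated is 4, so (1,4) = 4.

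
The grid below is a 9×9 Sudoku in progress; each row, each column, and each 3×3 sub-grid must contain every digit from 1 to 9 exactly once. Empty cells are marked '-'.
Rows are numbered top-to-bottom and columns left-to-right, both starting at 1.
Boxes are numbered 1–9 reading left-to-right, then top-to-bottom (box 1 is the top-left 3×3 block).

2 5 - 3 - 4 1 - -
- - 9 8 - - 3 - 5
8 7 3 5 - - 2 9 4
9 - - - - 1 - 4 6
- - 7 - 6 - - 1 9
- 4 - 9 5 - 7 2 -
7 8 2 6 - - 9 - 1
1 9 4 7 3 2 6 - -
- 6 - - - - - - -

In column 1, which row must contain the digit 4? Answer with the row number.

Consider where 4 can go in column 1.
R5C1 is out (box 4 already has a 4).
R6C1 is out (row 6 already has a 4).
R9C1 is out (box 7 already has a 4).
So the only cell in column 1 that can hold 4 is R2C1.
That is row 2.

2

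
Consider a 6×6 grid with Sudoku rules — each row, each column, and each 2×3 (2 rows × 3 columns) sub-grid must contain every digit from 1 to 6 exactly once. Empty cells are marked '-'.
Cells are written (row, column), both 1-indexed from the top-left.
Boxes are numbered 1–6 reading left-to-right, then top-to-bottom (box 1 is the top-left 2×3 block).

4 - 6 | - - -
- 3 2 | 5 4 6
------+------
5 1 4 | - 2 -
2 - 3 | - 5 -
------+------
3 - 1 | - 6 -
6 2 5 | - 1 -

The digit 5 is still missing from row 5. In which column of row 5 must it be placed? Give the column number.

6

Consider where 5 can go in row 5.
(5,2) is out (box 5 already has a 5).
(5,4) is out (column 4 already has a 5).
So the only cell in row 5 that can hold 5 is (5,6).
That is column 6.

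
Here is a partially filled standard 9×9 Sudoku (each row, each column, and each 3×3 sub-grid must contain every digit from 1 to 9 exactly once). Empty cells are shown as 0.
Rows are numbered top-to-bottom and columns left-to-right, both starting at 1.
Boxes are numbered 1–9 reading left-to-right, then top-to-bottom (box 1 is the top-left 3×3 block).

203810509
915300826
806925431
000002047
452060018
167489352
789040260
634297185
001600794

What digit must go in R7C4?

Cell R7C4 itself could take any of {1, 5} by direct elimination.
Consider where 5 can go in row 7.
R7C6 is out (column 6 already has a 5).
R7C9 is out (column 9 already has a 5).
So the only cell in row 7 that can hold 5 is R7C4.
Therefore R7C4 = 5.

5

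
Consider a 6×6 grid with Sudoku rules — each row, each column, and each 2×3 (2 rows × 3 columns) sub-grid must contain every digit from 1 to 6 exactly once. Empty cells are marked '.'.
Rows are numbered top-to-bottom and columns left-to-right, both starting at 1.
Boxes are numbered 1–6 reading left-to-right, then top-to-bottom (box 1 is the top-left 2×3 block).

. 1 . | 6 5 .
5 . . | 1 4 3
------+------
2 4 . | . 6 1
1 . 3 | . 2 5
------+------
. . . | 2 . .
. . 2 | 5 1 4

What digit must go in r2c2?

Cell r2c2 itself could take any of {2, 6} by direct elimination.
Consider where 2 can go in column 2.
r4c2 is out (row 4 already has a 2).
r5c2 is out (row 5 already has a 2).
r6c2 is out (row 6 already has a 2).
So the only cell in column 2 that can hold 2 is r2c2.
Therefore r2c2 = 2.

2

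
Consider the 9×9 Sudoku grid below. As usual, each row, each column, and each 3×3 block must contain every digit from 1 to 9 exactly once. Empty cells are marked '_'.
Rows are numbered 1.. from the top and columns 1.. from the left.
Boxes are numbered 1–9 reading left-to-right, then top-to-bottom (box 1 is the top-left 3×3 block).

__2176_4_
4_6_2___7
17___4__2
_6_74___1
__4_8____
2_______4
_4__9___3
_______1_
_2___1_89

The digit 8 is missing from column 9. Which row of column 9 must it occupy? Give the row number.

1

Consider where 8 can go in column 9.
row 5, column 9 is out (row 5 already has a 8).
row 8, column 9 is out (box 9 already has a 8).
So the only cell in column 9 that can hold 8 is row 1, column 9.
That is row 1.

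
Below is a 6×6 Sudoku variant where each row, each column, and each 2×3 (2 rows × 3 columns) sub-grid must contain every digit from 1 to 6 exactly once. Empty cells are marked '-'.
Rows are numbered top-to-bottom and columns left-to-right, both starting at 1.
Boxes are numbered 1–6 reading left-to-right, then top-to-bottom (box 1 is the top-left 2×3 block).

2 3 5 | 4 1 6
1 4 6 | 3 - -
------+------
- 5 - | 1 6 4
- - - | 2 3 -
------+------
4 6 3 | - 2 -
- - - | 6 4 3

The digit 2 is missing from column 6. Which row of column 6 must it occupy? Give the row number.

2

Consider where 2 can go in column 6.
r4c6 is out (row 4 already has a 2).
r5c6 is out (row 5 already has a 2).
So the only cell in column 6 that can hold 2 is r2c6.
That is row 2.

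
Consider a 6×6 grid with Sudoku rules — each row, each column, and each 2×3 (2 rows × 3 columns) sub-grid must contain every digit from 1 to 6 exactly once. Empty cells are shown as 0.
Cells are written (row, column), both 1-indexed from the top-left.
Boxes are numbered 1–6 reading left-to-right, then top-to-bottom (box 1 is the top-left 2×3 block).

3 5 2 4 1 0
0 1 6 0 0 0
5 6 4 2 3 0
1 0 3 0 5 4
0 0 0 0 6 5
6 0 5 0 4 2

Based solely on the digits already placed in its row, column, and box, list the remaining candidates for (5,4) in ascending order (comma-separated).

1,3

Row 5 already contains {5, 6}.
Column 4 already contains {2, 4}.
Its 2×3 block (box 6) already contains {2, 4, 5, 6}.
Removing those from 1–6 leaves {1, 3} as the candidates for (5,4).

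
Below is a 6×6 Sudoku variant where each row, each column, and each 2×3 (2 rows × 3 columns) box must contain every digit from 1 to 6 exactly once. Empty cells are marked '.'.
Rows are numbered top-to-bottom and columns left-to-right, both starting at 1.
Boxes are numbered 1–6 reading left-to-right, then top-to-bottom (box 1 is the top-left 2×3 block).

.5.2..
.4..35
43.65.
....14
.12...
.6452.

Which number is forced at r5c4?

4

Cell r5c4 itself could take any of {3, 4} by direct elimination.
Consider where 4 can go in column 4.
r2c4 is out (row 2 already has a 4).
r4c4 is out (row 4 already has a 4).
So the only cell in column 4 that can hold 4 is r5c4.
Therefore r5c4 = 4.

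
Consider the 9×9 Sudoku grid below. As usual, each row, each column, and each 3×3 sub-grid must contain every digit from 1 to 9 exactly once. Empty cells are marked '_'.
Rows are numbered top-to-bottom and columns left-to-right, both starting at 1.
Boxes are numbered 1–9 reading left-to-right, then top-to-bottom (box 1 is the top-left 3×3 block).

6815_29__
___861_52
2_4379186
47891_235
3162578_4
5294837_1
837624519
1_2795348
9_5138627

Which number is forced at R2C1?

Row 2 already contains {1, 2, 5, 6, 8}.
Column 1 already contains {1, 2, 3, 4, 5, 6, 8, 9}.
Its 3×3 block (box 1) already contains {1, 2, 4, 6, 8}.
The only value from 1–9 not eliminated is 7, so R2C1 = 7.

7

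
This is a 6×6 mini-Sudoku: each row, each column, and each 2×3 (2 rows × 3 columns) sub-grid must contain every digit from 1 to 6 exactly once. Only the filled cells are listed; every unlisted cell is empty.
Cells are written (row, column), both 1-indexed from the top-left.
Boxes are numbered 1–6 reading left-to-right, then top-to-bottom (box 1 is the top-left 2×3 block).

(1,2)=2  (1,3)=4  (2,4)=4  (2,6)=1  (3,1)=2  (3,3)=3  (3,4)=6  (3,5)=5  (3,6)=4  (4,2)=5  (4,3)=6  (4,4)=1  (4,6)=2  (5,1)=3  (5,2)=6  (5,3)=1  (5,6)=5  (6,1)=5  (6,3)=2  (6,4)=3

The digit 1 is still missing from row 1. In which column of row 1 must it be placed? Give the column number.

Consider where 1 can go in row 1.
(1,4) is out (column 4 already has a 1).
(1,5) is out (box 2 already has a 1).
(1,6) is out (column 6 already has a 1).
So the only cell in row 1 that can hold 1 is (1,1).
That is column 1.

1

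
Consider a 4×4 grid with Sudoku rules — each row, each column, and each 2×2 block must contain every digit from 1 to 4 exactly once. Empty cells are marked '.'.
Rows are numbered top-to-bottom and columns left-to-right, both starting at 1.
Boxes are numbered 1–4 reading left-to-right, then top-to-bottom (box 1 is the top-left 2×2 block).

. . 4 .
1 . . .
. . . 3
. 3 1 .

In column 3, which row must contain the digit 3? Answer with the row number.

Consider where 3 can go in column 3.
r3c3 is out (row 3 already has a 3).
So the only cell in column 3 that can hold 3 is r2c3.
That is row 2.

2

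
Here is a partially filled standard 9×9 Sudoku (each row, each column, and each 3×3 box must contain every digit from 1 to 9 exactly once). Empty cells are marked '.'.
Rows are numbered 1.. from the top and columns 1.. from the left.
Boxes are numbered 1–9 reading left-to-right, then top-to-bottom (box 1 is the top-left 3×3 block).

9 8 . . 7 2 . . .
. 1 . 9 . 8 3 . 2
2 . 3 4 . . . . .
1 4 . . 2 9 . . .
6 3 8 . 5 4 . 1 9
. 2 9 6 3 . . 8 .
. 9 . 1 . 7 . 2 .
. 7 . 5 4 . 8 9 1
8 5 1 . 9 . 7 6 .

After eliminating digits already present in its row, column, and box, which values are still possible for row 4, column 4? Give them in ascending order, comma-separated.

7,8

Row 4 already contains {1, 2, 4, 9}.
Column 4 already contains {1, 4, 5, 6, 9}.
Its 3×3 block (box 5) already contains {2, 3, 4, 5, 6, 9}.
Removing those from 1–9 leaves {7, 8} as the candidates for row 4, column 4.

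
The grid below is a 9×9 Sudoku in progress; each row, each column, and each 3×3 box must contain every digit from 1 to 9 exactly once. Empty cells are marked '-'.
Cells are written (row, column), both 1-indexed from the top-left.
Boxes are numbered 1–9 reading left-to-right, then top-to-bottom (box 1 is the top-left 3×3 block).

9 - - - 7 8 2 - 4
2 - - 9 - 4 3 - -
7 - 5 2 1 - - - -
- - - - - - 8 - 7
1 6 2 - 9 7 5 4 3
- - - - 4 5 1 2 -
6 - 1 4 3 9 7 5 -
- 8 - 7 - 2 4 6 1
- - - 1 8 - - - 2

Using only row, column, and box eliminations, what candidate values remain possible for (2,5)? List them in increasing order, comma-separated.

5,6

Row 2 already contains {2, 3, 4, 9}.
Column 5 already contains {1, 3, 4, 7, 8, 9}.
Its 3×3 block (box 2) already contains {1, 2, 4, 7, 8, 9}.
Removing those from 1–9 leaves {5, 6} as the candidates for (2,5).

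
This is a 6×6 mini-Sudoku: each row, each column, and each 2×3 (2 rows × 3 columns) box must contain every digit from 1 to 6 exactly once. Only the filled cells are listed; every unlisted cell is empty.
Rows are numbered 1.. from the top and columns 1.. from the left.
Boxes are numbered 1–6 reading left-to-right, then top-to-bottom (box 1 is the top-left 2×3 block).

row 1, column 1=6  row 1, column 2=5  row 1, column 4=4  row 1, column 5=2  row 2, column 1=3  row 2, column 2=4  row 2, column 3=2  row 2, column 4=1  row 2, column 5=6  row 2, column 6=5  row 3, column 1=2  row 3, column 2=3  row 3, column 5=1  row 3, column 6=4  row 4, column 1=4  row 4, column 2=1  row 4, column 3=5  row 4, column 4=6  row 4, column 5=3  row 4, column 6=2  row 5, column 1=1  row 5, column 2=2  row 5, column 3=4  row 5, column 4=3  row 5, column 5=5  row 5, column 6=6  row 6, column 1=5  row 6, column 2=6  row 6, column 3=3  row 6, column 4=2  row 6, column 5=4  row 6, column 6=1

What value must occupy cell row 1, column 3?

Row 1 already contains {2, 4, 5, 6}.
Column 3 already contains {2, 3, 4, 5}.
Its 2×3 block (box 1) already contains {2, 3, 4, 5, 6}.
The only value from 1–6 not eliminated is 1, so row 1, column 3 = 1.

1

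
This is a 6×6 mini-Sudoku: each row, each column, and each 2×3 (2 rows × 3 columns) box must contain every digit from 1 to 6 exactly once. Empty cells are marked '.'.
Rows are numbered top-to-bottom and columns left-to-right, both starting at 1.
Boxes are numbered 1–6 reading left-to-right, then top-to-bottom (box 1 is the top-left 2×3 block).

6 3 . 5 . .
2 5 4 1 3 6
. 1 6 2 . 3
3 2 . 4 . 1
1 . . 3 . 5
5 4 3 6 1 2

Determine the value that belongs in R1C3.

1

Row 1 already contains {3, 5, 6}.
Column 3 already contains {3, 4, 6}.
Its 2×3 block (box 1) already contains {2, 3, 4, 5, 6}.
The only value from 1–6 not eliminated is 1, so R1C3 = 1.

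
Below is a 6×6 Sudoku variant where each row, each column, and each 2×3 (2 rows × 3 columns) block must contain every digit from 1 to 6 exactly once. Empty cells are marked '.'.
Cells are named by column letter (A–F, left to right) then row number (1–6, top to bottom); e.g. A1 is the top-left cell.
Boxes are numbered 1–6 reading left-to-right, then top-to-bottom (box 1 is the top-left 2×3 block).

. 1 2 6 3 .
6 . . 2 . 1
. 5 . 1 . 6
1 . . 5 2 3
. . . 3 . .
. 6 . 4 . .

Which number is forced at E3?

4

Row 3 already contains {1, 5, 6}.
Column E already contains {2, 3}.
Its 2×3 block (box 4) already contains {1, 2, 3, 5, 6}.
The only value from 1–6 not eliminated is 4, so E3 = 4.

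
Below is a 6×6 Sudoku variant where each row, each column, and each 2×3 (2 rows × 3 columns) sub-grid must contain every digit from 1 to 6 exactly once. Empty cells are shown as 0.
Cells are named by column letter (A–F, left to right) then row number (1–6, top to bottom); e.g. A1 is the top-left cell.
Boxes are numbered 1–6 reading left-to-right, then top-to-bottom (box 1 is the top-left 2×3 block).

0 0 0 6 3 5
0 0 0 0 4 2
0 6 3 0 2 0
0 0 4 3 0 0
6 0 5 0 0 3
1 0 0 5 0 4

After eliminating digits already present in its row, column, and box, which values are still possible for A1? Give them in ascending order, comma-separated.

2,4

Row 1 already contains {3, 5, 6}.
Column A already contains {1, 6}.
Its 2×3 block (box 1) already contains {}.
Removing those from 1–6 leaves {2, 4} as the candidates for A1.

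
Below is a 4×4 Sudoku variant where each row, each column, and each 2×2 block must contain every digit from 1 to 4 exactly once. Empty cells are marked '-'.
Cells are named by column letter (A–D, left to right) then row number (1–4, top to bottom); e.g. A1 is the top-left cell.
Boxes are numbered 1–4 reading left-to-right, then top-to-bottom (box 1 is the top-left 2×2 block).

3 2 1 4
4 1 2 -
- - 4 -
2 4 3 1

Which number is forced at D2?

3

Row 2 already contains {1, 2, 4}.
Column D already contains {1, 4}.
Its 2×2 block (box 2) already contains {1, 2, 4}.
The only value from 1–4 not eliminated is 3, so D2 = 3.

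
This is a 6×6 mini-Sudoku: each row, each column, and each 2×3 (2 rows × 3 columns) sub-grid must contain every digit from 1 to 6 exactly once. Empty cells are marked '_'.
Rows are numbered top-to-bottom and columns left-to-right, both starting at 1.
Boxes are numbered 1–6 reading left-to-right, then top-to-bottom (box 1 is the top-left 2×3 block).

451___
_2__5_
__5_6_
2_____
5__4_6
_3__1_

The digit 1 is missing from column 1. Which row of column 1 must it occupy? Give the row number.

Consider where 1 can go in column 1.
R2C1 is out (box 1 already has a 1).
R6C1 is out (row 6 already has a 1).
So the only cell in column 1 that can hold 1 is R3C1.
That is row 3.

3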